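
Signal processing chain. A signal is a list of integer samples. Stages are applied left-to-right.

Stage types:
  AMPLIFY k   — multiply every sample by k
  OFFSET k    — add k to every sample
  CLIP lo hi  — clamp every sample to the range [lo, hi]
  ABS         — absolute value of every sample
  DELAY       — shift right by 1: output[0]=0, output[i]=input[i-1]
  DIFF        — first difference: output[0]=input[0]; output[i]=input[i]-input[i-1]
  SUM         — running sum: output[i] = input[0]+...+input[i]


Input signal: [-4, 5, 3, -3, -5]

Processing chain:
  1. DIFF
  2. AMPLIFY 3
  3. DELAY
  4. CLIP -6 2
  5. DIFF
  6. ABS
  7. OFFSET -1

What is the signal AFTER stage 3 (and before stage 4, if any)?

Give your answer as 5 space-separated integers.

Answer: 0 -12 27 -6 -18

Derivation:
Input: [-4, 5, 3, -3, -5]
Stage 1 (DIFF): s[0]=-4, 5--4=9, 3-5=-2, -3-3=-6, -5--3=-2 -> [-4, 9, -2, -6, -2]
Stage 2 (AMPLIFY 3): -4*3=-12, 9*3=27, -2*3=-6, -6*3=-18, -2*3=-6 -> [-12, 27, -6, -18, -6]
Stage 3 (DELAY): [0, -12, 27, -6, -18] = [0, -12, 27, -6, -18] -> [0, -12, 27, -6, -18]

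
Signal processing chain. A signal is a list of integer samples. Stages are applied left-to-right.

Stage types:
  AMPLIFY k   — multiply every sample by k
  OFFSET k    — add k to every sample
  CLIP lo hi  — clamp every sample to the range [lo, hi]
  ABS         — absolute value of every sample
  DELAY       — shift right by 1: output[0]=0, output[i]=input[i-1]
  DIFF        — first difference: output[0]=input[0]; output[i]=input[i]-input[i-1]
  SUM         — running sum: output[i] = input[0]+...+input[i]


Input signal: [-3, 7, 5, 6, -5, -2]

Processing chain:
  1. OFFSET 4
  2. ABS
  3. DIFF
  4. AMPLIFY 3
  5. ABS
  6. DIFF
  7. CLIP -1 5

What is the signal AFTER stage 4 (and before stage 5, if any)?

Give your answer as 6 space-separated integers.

Input: [-3, 7, 5, 6, -5, -2]
Stage 1 (OFFSET 4): -3+4=1, 7+4=11, 5+4=9, 6+4=10, -5+4=-1, -2+4=2 -> [1, 11, 9, 10, -1, 2]
Stage 2 (ABS): |1|=1, |11|=11, |9|=9, |10|=10, |-1|=1, |2|=2 -> [1, 11, 9, 10, 1, 2]
Stage 3 (DIFF): s[0]=1, 11-1=10, 9-11=-2, 10-9=1, 1-10=-9, 2-1=1 -> [1, 10, -2, 1, -9, 1]
Stage 4 (AMPLIFY 3): 1*3=3, 10*3=30, -2*3=-6, 1*3=3, -9*3=-27, 1*3=3 -> [3, 30, -6, 3, -27, 3]

Answer: 3 30 -6 3 -27 3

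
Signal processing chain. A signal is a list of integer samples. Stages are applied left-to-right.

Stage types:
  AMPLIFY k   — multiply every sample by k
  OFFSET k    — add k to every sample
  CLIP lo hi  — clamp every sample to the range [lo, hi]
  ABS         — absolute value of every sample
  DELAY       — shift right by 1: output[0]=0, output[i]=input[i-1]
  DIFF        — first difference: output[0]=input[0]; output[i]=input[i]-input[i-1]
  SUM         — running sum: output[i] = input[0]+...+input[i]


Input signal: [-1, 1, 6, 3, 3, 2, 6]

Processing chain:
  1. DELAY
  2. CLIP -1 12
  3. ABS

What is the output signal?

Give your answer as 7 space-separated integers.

Input: [-1, 1, 6, 3, 3, 2, 6]
Stage 1 (DELAY): [0, -1, 1, 6, 3, 3, 2] = [0, -1, 1, 6, 3, 3, 2] -> [0, -1, 1, 6, 3, 3, 2]
Stage 2 (CLIP -1 12): clip(0,-1,12)=0, clip(-1,-1,12)=-1, clip(1,-1,12)=1, clip(6,-1,12)=6, clip(3,-1,12)=3, clip(3,-1,12)=3, clip(2,-1,12)=2 -> [0, -1, 1, 6, 3, 3, 2]
Stage 3 (ABS): |0|=0, |-1|=1, |1|=1, |6|=6, |3|=3, |3|=3, |2|=2 -> [0, 1, 1, 6, 3, 3, 2]

Answer: 0 1 1 6 3 3 2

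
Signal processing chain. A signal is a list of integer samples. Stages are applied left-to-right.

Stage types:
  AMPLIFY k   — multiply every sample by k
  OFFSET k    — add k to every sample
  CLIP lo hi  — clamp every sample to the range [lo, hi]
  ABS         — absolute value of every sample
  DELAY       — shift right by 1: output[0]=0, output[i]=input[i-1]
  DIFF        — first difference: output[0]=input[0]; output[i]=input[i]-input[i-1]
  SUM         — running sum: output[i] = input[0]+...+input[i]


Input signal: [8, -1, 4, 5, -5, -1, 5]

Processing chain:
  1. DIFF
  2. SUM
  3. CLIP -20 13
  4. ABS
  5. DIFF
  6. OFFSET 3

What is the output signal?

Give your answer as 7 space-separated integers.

Input: [8, -1, 4, 5, -5, -1, 5]
Stage 1 (DIFF): s[0]=8, -1-8=-9, 4--1=5, 5-4=1, -5-5=-10, -1--5=4, 5--1=6 -> [8, -9, 5, 1, -10, 4, 6]
Stage 2 (SUM): sum[0..0]=8, sum[0..1]=-1, sum[0..2]=4, sum[0..3]=5, sum[0..4]=-5, sum[0..5]=-1, sum[0..6]=5 -> [8, -1, 4, 5, -5, -1, 5]
Stage 3 (CLIP -20 13): clip(8,-20,13)=8, clip(-1,-20,13)=-1, clip(4,-20,13)=4, clip(5,-20,13)=5, clip(-5,-20,13)=-5, clip(-1,-20,13)=-1, clip(5,-20,13)=5 -> [8, -1, 4, 5, -5, -1, 5]
Stage 4 (ABS): |8|=8, |-1|=1, |4|=4, |5|=5, |-5|=5, |-1|=1, |5|=5 -> [8, 1, 4, 5, 5, 1, 5]
Stage 5 (DIFF): s[0]=8, 1-8=-7, 4-1=3, 5-4=1, 5-5=0, 1-5=-4, 5-1=4 -> [8, -7, 3, 1, 0, -4, 4]
Stage 6 (OFFSET 3): 8+3=11, -7+3=-4, 3+3=6, 1+3=4, 0+3=3, -4+3=-1, 4+3=7 -> [11, -4, 6, 4, 3, -1, 7]

Answer: 11 -4 6 4 3 -1 7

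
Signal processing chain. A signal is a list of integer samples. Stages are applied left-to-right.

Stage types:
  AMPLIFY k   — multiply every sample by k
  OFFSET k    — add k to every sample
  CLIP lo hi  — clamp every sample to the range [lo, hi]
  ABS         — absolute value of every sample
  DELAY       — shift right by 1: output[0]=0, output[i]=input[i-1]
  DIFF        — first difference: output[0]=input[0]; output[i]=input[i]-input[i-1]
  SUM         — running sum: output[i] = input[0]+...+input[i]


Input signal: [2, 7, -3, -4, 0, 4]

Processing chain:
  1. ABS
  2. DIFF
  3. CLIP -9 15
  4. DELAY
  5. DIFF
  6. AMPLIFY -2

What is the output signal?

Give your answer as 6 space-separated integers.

Answer: 0 -4 -6 18 -10 10

Derivation:
Input: [2, 7, -3, -4, 0, 4]
Stage 1 (ABS): |2|=2, |7|=7, |-3|=3, |-4|=4, |0|=0, |4|=4 -> [2, 7, 3, 4, 0, 4]
Stage 2 (DIFF): s[0]=2, 7-2=5, 3-7=-4, 4-3=1, 0-4=-4, 4-0=4 -> [2, 5, -4, 1, -4, 4]
Stage 3 (CLIP -9 15): clip(2,-9,15)=2, clip(5,-9,15)=5, clip(-4,-9,15)=-4, clip(1,-9,15)=1, clip(-4,-9,15)=-4, clip(4,-9,15)=4 -> [2, 5, -4, 1, -4, 4]
Stage 4 (DELAY): [0, 2, 5, -4, 1, -4] = [0, 2, 5, -4, 1, -4] -> [0, 2, 5, -4, 1, -4]
Stage 5 (DIFF): s[0]=0, 2-0=2, 5-2=3, -4-5=-9, 1--4=5, -4-1=-5 -> [0, 2, 3, -9, 5, -5]
Stage 6 (AMPLIFY -2): 0*-2=0, 2*-2=-4, 3*-2=-6, -9*-2=18, 5*-2=-10, -5*-2=10 -> [0, -4, -6, 18, -10, 10]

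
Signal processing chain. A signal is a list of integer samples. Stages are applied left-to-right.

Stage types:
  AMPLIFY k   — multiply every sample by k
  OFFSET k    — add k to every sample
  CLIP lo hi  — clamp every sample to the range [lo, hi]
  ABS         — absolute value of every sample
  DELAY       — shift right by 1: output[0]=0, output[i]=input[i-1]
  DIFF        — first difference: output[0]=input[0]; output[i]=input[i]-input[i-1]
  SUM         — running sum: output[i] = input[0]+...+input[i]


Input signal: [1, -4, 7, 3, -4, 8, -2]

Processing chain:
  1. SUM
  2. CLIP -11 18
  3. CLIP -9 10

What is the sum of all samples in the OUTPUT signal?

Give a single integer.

Input: [1, -4, 7, 3, -4, 8, -2]
Stage 1 (SUM): sum[0..0]=1, sum[0..1]=-3, sum[0..2]=4, sum[0..3]=7, sum[0..4]=3, sum[0..5]=11, sum[0..6]=9 -> [1, -3, 4, 7, 3, 11, 9]
Stage 2 (CLIP -11 18): clip(1,-11,18)=1, clip(-3,-11,18)=-3, clip(4,-11,18)=4, clip(7,-11,18)=7, clip(3,-11,18)=3, clip(11,-11,18)=11, clip(9,-11,18)=9 -> [1, -3, 4, 7, 3, 11, 9]
Stage 3 (CLIP -9 10): clip(1,-9,10)=1, clip(-3,-9,10)=-3, clip(4,-9,10)=4, clip(7,-9,10)=7, clip(3,-9,10)=3, clip(11,-9,10)=10, clip(9,-9,10)=9 -> [1, -3, 4, 7, 3, 10, 9]
Output sum: 31

Answer: 31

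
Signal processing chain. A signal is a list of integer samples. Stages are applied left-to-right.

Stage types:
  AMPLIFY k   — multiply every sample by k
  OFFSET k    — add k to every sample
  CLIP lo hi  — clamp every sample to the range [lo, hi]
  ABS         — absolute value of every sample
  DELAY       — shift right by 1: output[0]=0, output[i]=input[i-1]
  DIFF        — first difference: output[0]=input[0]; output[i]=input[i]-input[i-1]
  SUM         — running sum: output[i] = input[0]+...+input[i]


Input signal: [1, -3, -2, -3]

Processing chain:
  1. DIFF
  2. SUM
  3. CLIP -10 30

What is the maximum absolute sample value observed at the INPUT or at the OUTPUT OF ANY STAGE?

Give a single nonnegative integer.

Answer: 4

Derivation:
Input: [1, -3, -2, -3] (max |s|=3)
Stage 1 (DIFF): s[0]=1, -3-1=-4, -2--3=1, -3--2=-1 -> [1, -4, 1, -1] (max |s|=4)
Stage 2 (SUM): sum[0..0]=1, sum[0..1]=-3, sum[0..2]=-2, sum[0..3]=-3 -> [1, -3, -2, -3] (max |s|=3)
Stage 3 (CLIP -10 30): clip(1,-10,30)=1, clip(-3,-10,30)=-3, clip(-2,-10,30)=-2, clip(-3,-10,30)=-3 -> [1, -3, -2, -3] (max |s|=3)
Overall max amplitude: 4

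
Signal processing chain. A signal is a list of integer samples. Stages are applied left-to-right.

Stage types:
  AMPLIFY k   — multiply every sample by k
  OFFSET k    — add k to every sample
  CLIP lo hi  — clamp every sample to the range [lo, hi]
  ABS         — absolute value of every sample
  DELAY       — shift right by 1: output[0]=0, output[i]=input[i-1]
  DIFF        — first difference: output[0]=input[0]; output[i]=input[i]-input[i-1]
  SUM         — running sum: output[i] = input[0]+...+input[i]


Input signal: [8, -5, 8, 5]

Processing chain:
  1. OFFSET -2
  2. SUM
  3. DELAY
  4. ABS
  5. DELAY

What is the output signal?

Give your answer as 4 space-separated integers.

Input: [8, -5, 8, 5]
Stage 1 (OFFSET -2): 8+-2=6, -5+-2=-7, 8+-2=6, 5+-2=3 -> [6, -7, 6, 3]
Stage 2 (SUM): sum[0..0]=6, sum[0..1]=-1, sum[0..2]=5, sum[0..3]=8 -> [6, -1, 5, 8]
Stage 3 (DELAY): [0, 6, -1, 5] = [0, 6, -1, 5] -> [0, 6, -1, 5]
Stage 4 (ABS): |0|=0, |6|=6, |-1|=1, |5|=5 -> [0, 6, 1, 5]
Stage 5 (DELAY): [0, 0, 6, 1] = [0, 0, 6, 1] -> [0, 0, 6, 1]

Answer: 0 0 6 1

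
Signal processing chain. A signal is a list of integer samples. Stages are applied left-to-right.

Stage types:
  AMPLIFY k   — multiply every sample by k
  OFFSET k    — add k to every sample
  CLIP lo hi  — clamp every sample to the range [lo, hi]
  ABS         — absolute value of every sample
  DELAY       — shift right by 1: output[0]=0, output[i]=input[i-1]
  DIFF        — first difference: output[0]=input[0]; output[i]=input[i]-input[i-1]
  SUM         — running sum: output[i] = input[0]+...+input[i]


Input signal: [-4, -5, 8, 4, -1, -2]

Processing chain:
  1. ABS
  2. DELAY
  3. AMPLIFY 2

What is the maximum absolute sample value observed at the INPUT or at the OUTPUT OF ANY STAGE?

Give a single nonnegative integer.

Input: [-4, -5, 8, 4, -1, -2] (max |s|=8)
Stage 1 (ABS): |-4|=4, |-5|=5, |8|=8, |4|=4, |-1|=1, |-2|=2 -> [4, 5, 8, 4, 1, 2] (max |s|=8)
Stage 2 (DELAY): [0, 4, 5, 8, 4, 1] = [0, 4, 5, 8, 4, 1] -> [0, 4, 5, 8, 4, 1] (max |s|=8)
Stage 3 (AMPLIFY 2): 0*2=0, 4*2=8, 5*2=10, 8*2=16, 4*2=8, 1*2=2 -> [0, 8, 10, 16, 8, 2] (max |s|=16)
Overall max amplitude: 16

Answer: 16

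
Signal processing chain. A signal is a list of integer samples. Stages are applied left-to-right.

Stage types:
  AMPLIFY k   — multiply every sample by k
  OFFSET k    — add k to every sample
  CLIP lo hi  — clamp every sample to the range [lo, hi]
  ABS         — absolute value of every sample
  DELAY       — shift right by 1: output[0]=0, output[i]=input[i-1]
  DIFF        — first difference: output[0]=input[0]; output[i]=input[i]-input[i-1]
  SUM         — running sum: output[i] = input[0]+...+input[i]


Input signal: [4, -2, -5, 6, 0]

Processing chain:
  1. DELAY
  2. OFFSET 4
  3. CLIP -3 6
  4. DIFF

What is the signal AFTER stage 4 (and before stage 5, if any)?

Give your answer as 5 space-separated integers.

Input: [4, -2, -5, 6, 0]
Stage 1 (DELAY): [0, 4, -2, -5, 6] = [0, 4, -2, -5, 6] -> [0, 4, -2, -5, 6]
Stage 2 (OFFSET 4): 0+4=4, 4+4=8, -2+4=2, -5+4=-1, 6+4=10 -> [4, 8, 2, -1, 10]
Stage 3 (CLIP -3 6): clip(4,-3,6)=4, clip(8,-3,6)=6, clip(2,-3,6)=2, clip(-1,-3,6)=-1, clip(10,-3,6)=6 -> [4, 6, 2, -1, 6]
Stage 4 (DIFF): s[0]=4, 6-4=2, 2-6=-4, -1-2=-3, 6--1=7 -> [4, 2, -4, -3, 7]

Answer: 4 2 -4 -3 7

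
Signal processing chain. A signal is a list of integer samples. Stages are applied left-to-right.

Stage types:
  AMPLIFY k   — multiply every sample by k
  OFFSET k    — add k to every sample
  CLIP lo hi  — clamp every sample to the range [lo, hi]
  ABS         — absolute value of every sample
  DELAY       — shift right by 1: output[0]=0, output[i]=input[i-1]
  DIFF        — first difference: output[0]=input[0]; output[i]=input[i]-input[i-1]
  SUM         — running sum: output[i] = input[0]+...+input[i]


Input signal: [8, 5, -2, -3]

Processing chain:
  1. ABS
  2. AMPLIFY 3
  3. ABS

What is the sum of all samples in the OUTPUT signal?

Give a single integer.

Input: [8, 5, -2, -3]
Stage 1 (ABS): |8|=8, |5|=5, |-2|=2, |-3|=3 -> [8, 5, 2, 3]
Stage 2 (AMPLIFY 3): 8*3=24, 5*3=15, 2*3=6, 3*3=9 -> [24, 15, 6, 9]
Stage 3 (ABS): |24|=24, |15|=15, |6|=6, |9|=9 -> [24, 15, 6, 9]
Output sum: 54

Answer: 54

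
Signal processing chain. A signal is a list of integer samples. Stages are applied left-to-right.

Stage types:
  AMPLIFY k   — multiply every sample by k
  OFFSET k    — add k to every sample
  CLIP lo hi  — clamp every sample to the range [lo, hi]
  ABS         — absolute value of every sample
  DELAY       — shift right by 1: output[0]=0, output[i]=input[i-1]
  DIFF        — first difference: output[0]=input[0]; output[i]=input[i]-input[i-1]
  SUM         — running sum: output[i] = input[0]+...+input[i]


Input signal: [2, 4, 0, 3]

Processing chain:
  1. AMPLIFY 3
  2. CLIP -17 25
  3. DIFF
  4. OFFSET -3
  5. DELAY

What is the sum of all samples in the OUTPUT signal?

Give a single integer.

Answer: -9

Derivation:
Input: [2, 4, 0, 3]
Stage 1 (AMPLIFY 3): 2*3=6, 4*3=12, 0*3=0, 3*3=9 -> [6, 12, 0, 9]
Stage 2 (CLIP -17 25): clip(6,-17,25)=6, clip(12,-17,25)=12, clip(0,-17,25)=0, clip(9,-17,25)=9 -> [6, 12, 0, 9]
Stage 3 (DIFF): s[0]=6, 12-6=6, 0-12=-12, 9-0=9 -> [6, 6, -12, 9]
Stage 4 (OFFSET -3): 6+-3=3, 6+-3=3, -12+-3=-15, 9+-3=6 -> [3, 3, -15, 6]
Stage 5 (DELAY): [0, 3, 3, -15] = [0, 3, 3, -15] -> [0, 3, 3, -15]
Output sum: -9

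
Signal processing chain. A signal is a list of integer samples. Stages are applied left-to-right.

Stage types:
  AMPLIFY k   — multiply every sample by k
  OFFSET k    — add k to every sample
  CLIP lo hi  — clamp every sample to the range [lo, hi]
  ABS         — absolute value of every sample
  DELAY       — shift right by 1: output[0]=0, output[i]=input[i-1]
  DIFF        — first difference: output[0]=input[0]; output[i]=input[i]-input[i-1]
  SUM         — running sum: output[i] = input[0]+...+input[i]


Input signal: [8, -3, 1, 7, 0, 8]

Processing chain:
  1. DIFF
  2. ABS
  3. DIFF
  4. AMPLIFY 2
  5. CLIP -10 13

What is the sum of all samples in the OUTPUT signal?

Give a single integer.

Answer: 17

Derivation:
Input: [8, -3, 1, 7, 0, 8]
Stage 1 (DIFF): s[0]=8, -3-8=-11, 1--3=4, 7-1=6, 0-7=-7, 8-0=8 -> [8, -11, 4, 6, -7, 8]
Stage 2 (ABS): |8|=8, |-11|=11, |4|=4, |6|=6, |-7|=7, |8|=8 -> [8, 11, 4, 6, 7, 8]
Stage 3 (DIFF): s[0]=8, 11-8=3, 4-11=-7, 6-4=2, 7-6=1, 8-7=1 -> [8, 3, -7, 2, 1, 1]
Stage 4 (AMPLIFY 2): 8*2=16, 3*2=6, -7*2=-14, 2*2=4, 1*2=2, 1*2=2 -> [16, 6, -14, 4, 2, 2]
Stage 5 (CLIP -10 13): clip(16,-10,13)=13, clip(6,-10,13)=6, clip(-14,-10,13)=-10, clip(4,-10,13)=4, clip(2,-10,13)=2, clip(2,-10,13)=2 -> [13, 6, -10, 4, 2, 2]
Output sum: 17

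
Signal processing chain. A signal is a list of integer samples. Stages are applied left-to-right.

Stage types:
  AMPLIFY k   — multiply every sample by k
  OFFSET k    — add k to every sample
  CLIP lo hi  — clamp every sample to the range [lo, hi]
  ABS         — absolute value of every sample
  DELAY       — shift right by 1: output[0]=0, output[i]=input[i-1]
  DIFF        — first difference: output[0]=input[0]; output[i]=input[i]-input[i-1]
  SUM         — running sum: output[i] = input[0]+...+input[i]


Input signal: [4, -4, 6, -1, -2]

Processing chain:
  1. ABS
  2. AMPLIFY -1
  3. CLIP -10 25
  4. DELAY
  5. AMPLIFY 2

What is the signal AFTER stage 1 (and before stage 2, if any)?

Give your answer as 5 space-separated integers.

Answer: 4 4 6 1 2

Derivation:
Input: [4, -4, 6, -1, -2]
Stage 1 (ABS): |4|=4, |-4|=4, |6|=6, |-1|=1, |-2|=2 -> [4, 4, 6, 1, 2]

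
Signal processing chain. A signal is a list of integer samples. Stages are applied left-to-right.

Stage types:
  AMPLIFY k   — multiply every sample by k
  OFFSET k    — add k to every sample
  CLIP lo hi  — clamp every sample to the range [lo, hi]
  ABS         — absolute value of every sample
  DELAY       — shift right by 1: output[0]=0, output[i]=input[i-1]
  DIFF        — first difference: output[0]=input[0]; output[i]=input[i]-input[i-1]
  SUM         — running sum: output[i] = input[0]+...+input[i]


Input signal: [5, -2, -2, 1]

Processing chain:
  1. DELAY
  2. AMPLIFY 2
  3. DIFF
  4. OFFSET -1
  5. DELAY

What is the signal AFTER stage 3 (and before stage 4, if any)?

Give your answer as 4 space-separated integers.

Answer: 0 10 -14 0

Derivation:
Input: [5, -2, -2, 1]
Stage 1 (DELAY): [0, 5, -2, -2] = [0, 5, -2, -2] -> [0, 5, -2, -2]
Stage 2 (AMPLIFY 2): 0*2=0, 5*2=10, -2*2=-4, -2*2=-4 -> [0, 10, -4, -4]
Stage 3 (DIFF): s[0]=0, 10-0=10, -4-10=-14, -4--4=0 -> [0, 10, -14, 0]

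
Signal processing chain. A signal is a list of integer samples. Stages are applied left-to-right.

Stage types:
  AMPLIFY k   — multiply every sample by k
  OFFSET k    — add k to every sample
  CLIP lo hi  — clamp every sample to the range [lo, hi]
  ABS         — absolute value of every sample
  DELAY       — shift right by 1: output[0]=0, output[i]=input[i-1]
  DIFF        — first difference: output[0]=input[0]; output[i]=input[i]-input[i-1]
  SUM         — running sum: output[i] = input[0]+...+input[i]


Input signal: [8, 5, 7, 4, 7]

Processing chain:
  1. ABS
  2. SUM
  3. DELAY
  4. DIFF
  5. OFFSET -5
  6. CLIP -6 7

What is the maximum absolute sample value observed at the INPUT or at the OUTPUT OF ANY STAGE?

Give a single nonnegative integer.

Answer: 31

Derivation:
Input: [8, 5, 7, 4, 7] (max |s|=8)
Stage 1 (ABS): |8|=8, |5|=5, |7|=7, |4|=4, |7|=7 -> [8, 5, 7, 4, 7] (max |s|=8)
Stage 2 (SUM): sum[0..0]=8, sum[0..1]=13, sum[0..2]=20, sum[0..3]=24, sum[0..4]=31 -> [8, 13, 20, 24, 31] (max |s|=31)
Stage 3 (DELAY): [0, 8, 13, 20, 24] = [0, 8, 13, 20, 24] -> [0, 8, 13, 20, 24] (max |s|=24)
Stage 4 (DIFF): s[0]=0, 8-0=8, 13-8=5, 20-13=7, 24-20=4 -> [0, 8, 5, 7, 4] (max |s|=8)
Stage 5 (OFFSET -5): 0+-5=-5, 8+-5=3, 5+-5=0, 7+-5=2, 4+-5=-1 -> [-5, 3, 0, 2, -1] (max |s|=5)
Stage 6 (CLIP -6 7): clip(-5,-6,7)=-5, clip(3,-6,7)=3, clip(0,-6,7)=0, clip(2,-6,7)=2, clip(-1,-6,7)=-1 -> [-5, 3, 0, 2, -1] (max |s|=5)
Overall max amplitude: 31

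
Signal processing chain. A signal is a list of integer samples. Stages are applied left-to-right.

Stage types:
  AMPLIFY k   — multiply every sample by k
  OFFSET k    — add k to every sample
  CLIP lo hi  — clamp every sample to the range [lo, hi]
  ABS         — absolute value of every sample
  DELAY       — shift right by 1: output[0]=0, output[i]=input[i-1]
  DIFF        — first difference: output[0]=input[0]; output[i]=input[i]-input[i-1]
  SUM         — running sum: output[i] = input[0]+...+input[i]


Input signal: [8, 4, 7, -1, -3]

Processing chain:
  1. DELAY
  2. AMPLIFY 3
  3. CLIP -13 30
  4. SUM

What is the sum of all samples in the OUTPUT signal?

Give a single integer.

Answer: 171

Derivation:
Input: [8, 4, 7, -1, -3]
Stage 1 (DELAY): [0, 8, 4, 7, -1] = [0, 8, 4, 7, -1] -> [0, 8, 4, 7, -1]
Stage 2 (AMPLIFY 3): 0*3=0, 8*3=24, 4*3=12, 7*3=21, -1*3=-3 -> [0, 24, 12, 21, -3]
Stage 3 (CLIP -13 30): clip(0,-13,30)=0, clip(24,-13,30)=24, clip(12,-13,30)=12, clip(21,-13,30)=21, clip(-3,-13,30)=-3 -> [0, 24, 12, 21, -3]
Stage 4 (SUM): sum[0..0]=0, sum[0..1]=24, sum[0..2]=36, sum[0..3]=57, sum[0..4]=54 -> [0, 24, 36, 57, 54]
Output sum: 171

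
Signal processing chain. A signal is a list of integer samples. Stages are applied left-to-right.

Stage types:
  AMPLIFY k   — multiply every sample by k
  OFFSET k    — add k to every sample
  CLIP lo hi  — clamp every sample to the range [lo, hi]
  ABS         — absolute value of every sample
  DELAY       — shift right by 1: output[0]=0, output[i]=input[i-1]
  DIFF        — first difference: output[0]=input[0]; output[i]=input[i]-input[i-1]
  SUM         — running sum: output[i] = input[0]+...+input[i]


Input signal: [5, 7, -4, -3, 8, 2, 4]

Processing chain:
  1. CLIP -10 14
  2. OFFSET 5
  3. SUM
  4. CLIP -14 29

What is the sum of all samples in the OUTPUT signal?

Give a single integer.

Answer: 167

Derivation:
Input: [5, 7, -4, -3, 8, 2, 4]
Stage 1 (CLIP -10 14): clip(5,-10,14)=5, clip(7,-10,14)=7, clip(-4,-10,14)=-4, clip(-3,-10,14)=-3, clip(8,-10,14)=8, clip(2,-10,14)=2, clip(4,-10,14)=4 -> [5, 7, -4, -3, 8, 2, 4]
Stage 2 (OFFSET 5): 5+5=10, 7+5=12, -4+5=1, -3+5=2, 8+5=13, 2+5=7, 4+5=9 -> [10, 12, 1, 2, 13, 7, 9]
Stage 3 (SUM): sum[0..0]=10, sum[0..1]=22, sum[0..2]=23, sum[0..3]=25, sum[0..4]=38, sum[0..5]=45, sum[0..6]=54 -> [10, 22, 23, 25, 38, 45, 54]
Stage 4 (CLIP -14 29): clip(10,-14,29)=10, clip(22,-14,29)=22, clip(23,-14,29)=23, clip(25,-14,29)=25, clip(38,-14,29)=29, clip(45,-14,29)=29, clip(54,-14,29)=29 -> [10, 22, 23, 25, 29, 29, 29]
Output sum: 167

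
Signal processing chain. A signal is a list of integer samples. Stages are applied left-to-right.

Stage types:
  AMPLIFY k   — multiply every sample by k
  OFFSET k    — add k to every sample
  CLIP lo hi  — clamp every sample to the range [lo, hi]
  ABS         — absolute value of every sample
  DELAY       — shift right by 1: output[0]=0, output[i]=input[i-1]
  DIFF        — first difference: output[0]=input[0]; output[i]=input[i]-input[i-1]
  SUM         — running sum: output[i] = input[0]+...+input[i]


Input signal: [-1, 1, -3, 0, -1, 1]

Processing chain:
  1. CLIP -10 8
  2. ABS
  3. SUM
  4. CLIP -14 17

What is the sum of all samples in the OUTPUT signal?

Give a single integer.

Input: [-1, 1, -3, 0, -1, 1]
Stage 1 (CLIP -10 8): clip(-1,-10,8)=-1, clip(1,-10,8)=1, clip(-3,-10,8)=-3, clip(0,-10,8)=0, clip(-1,-10,8)=-1, clip(1,-10,8)=1 -> [-1, 1, -3, 0, -1, 1]
Stage 2 (ABS): |-1|=1, |1|=1, |-3|=3, |0|=0, |-1|=1, |1|=1 -> [1, 1, 3, 0, 1, 1]
Stage 3 (SUM): sum[0..0]=1, sum[0..1]=2, sum[0..2]=5, sum[0..3]=5, sum[0..4]=6, sum[0..5]=7 -> [1, 2, 5, 5, 6, 7]
Stage 4 (CLIP -14 17): clip(1,-14,17)=1, clip(2,-14,17)=2, clip(5,-14,17)=5, clip(5,-14,17)=5, clip(6,-14,17)=6, clip(7,-14,17)=7 -> [1, 2, 5, 5, 6, 7]
Output sum: 26

Answer: 26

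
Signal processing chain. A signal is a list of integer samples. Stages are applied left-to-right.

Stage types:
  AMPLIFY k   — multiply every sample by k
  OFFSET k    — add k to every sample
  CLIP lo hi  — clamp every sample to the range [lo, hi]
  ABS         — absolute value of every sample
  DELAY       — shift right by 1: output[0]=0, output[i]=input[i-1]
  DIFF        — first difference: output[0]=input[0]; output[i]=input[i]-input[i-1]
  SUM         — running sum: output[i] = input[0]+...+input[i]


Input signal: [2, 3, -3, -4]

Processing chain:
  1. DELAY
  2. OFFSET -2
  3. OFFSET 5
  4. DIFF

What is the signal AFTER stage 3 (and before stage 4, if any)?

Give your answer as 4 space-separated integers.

Input: [2, 3, -3, -4]
Stage 1 (DELAY): [0, 2, 3, -3] = [0, 2, 3, -3] -> [0, 2, 3, -3]
Stage 2 (OFFSET -2): 0+-2=-2, 2+-2=0, 3+-2=1, -3+-2=-5 -> [-2, 0, 1, -5]
Stage 3 (OFFSET 5): -2+5=3, 0+5=5, 1+5=6, -5+5=0 -> [3, 5, 6, 0]

Answer: 3 5 6 0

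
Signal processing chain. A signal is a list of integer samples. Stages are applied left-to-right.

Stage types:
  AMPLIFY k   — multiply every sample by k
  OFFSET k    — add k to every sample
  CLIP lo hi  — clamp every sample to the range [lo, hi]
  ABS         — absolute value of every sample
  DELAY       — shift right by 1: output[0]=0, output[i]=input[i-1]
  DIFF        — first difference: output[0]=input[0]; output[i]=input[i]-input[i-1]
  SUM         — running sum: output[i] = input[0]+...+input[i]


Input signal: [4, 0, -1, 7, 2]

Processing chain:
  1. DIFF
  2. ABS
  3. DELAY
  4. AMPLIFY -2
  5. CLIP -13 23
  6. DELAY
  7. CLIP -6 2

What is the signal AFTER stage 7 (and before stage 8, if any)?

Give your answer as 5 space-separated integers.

Answer: 0 0 -6 -6 -2

Derivation:
Input: [4, 0, -1, 7, 2]
Stage 1 (DIFF): s[0]=4, 0-4=-4, -1-0=-1, 7--1=8, 2-7=-5 -> [4, -4, -1, 8, -5]
Stage 2 (ABS): |4|=4, |-4|=4, |-1|=1, |8|=8, |-5|=5 -> [4, 4, 1, 8, 5]
Stage 3 (DELAY): [0, 4, 4, 1, 8] = [0, 4, 4, 1, 8] -> [0, 4, 4, 1, 8]
Stage 4 (AMPLIFY -2): 0*-2=0, 4*-2=-8, 4*-2=-8, 1*-2=-2, 8*-2=-16 -> [0, -8, -8, -2, -16]
Stage 5 (CLIP -13 23): clip(0,-13,23)=0, clip(-8,-13,23)=-8, clip(-8,-13,23)=-8, clip(-2,-13,23)=-2, clip(-16,-13,23)=-13 -> [0, -8, -8, -2, -13]
Stage 6 (DELAY): [0, 0, -8, -8, -2] = [0, 0, -8, -8, -2] -> [0, 0, -8, -8, -2]
Stage 7 (CLIP -6 2): clip(0,-6,2)=0, clip(0,-6,2)=0, clip(-8,-6,2)=-6, clip(-8,-6,2)=-6, clip(-2,-6,2)=-2 -> [0, 0, -6, -6, -2]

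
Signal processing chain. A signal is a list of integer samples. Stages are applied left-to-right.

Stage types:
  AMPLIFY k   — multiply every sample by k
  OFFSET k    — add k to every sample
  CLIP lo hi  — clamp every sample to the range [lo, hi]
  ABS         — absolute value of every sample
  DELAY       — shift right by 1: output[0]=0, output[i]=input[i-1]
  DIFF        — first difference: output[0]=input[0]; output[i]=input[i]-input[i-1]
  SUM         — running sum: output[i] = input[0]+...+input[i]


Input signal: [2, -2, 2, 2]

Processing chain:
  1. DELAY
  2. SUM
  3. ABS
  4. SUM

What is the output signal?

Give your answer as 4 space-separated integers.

Answer: 0 2 2 4

Derivation:
Input: [2, -2, 2, 2]
Stage 1 (DELAY): [0, 2, -2, 2] = [0, 2, -2, 2] -> [0, 2, -2, 2]
Stage 2 (SUM): sum[0..0]=0, sum[0..1]=2, sum[0..2]=0, sum[0..3]=2 -> [0, 2, 0, 2]
Stage 3 (ABS): |0|=0, |2|=2, |0|=0, |2|=2 -> [0, 2, 0, 2]
Stage 4 (SUM): sum[0..0]=0, sum[0..1]=2, sum[0..2]=2, sum[0..3]=4 -> [0, 2, 2, 4]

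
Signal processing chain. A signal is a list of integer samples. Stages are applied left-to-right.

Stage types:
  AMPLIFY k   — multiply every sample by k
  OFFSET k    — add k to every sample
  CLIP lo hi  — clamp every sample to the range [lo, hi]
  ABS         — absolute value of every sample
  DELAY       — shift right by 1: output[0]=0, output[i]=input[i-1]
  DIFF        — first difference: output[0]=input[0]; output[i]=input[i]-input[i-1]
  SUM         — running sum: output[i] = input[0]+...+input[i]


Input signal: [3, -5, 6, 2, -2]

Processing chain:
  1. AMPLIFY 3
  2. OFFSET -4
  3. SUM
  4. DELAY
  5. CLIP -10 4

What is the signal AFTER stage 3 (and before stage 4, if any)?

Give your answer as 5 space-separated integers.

Input: [3, -5, 6, 2, -2]
Stage 1 (AMPLIFY 3): 3*3=9, -5*3=-15, 6*3=18, 2*3=6, -2*3=-6 -> [9, -15, 18, 6, -6]
Stage 2 (OFFSET -4): 9+-4=5, -15+-4=-19, 18+-4=14, 6+-4=2, -6+-4=-10 -> [5, -19, 14, 2, -10]
Stage 3 (SUM): sum[0..0]=5, sum[0..1]=-14, sum[0..2]=0, sum[0..3]=2, sum[0..4]=-8 -> [5, -14, 0, 2, -8]

Answer: 5 -14 0 2 -8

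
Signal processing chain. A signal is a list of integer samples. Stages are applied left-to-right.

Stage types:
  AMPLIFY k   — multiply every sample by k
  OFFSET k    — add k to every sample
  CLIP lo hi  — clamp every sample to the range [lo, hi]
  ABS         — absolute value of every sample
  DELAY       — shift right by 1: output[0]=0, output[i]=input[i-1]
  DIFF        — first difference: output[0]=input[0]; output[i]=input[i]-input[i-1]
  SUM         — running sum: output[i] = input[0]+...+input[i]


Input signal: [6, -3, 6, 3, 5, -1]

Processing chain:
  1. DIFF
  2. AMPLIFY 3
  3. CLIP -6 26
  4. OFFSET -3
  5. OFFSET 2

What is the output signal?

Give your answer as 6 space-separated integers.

Answer: 17 -7 25 -7 5 -7

Derivation:
Input: [6, -3, 6, 3, 5, -1]
Stage 1 (DIFF): s[0]=6, -3-6=-9, 6--3=9, 3-6=-3, 5-3=2, -1-5=-6 -> [6, -9, 9, -3, 2, -6]
Stage 2 (AMPLIFY 3): 6*3=18, -9*3=-27, 9*3=27, -3*3=-9, 2*3=6, -6*3=-18 -> [18, -27, 27, -9, 6, -18]
Stage 3 (CLIP -6 26): clip(18,-6,26)=18, clip(-27,-6,26)=-6, clip(27,-6,26)=26, clip(-9,-6,26)=-6, clip(6,-6,26)=6, clip(-18,-6,26)=-6 -> [18, -6, 26, -6, 6, -6]
Stage 4 (OFFSET -3): 18+-3=15, -6+-3=-9, 26+-3=23, -6+-3=-9, 6+-3=3, -6+-3=-9 -> [15, -9, 23, -9, 3, -9]
Stage 5 (OFFSET 2): 15+2=17, -9+2=-7, 23+2=25, -9+2=-7, 3+2=5, -9+2=-7 -> [17, -7, 25, -7, 5, -7]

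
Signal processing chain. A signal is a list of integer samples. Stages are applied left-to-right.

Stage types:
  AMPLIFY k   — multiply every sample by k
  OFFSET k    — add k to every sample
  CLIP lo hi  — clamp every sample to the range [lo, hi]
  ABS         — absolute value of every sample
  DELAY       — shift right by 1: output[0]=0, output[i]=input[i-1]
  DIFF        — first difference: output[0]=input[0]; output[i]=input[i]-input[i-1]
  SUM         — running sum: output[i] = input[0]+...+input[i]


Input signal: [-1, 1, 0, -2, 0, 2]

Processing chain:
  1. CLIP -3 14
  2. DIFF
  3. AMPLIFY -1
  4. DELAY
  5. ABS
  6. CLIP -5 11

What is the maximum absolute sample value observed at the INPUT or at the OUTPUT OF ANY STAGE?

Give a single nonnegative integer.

Answer: 2

Derivation:
Input: [-1, 1, 0, -2, 0, 2] (max |s|=2)
Stage 1 (CLIP -3 14): clip(-1,-3,14)=-1, clip(1,-3,14)=1, clip(0,-3,14)=0, clip(-2,-3,14)=-2, clip(0,-3,14)=0, clip(2,-3,14)=2 -> [-1, 1, 0, -2, 0, 2] (max |s|=2)
Stage 2 (DIFF): s[0]=-1, 1--1=2, 0-1=-1, -2-0=-2, 0--2=2, 2-0=2 -> [-1, 2, -1, -2, 2, 2] (max |s|=2)
Stage 3 (AMPLIFY -1): -1*-1=1, 2*-1=-2, -1*-1=1, -2*-1=2, 2*-1=-2, 2*-1=-2 -> [1, -2, 1, 2, -2, -2] (max |s|=2)
Stage 4 (DELAY): [0, 1, -2, 1, 2, -2] = [0, 1, -2, 1, 2, -2] -> [0, 1, -2, 1, 2, -2] (max |s|=2)
Stage 5 (ABS): |0|=0, |1|=1, |-2|=2, |1|=1, |2|=2, |-2|=2 -> [0, 1, 2, 1, 2, 2] (max |s|=2)
Stage 6 (CLIP -5 11): clip(0,-5,11)=0, clip(1,-5,11)=1, clip(2,-5,11)=2, clip(1,-5,11)=1, clip(2,-5,11)=2, clip(2,-5,11)=2 -> [0, 1, 2, 1, 2, 2] (max |s|=2)
Overall max amplitude: 2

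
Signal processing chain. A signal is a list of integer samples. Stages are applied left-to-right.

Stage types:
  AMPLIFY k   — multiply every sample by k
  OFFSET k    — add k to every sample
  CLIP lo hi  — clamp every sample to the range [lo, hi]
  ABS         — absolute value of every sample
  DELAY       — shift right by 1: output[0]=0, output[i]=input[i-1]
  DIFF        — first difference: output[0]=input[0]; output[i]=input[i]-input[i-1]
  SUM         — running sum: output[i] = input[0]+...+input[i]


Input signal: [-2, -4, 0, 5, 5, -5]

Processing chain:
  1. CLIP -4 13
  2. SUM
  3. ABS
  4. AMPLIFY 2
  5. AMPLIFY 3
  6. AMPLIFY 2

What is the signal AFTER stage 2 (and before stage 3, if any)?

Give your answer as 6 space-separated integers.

Input: [-2, -4, 0, 5, 5, -5]
Stage 1 (CLIP -4 13): clip(-2,-4,13)=-2, clip(-4,-4,13)=-4, clip(0,-4,13)=0, clip(5,-4,13)=5, clip(5,-4,13)=5, clip(-5,-4,13)=-4 -> [-2, -4, 0, 5, 5, -4]
Stage 2 (SUM): sum[0..0]=-2, sum[0..1]=-6, sum[0..2]=-6, sum[0..3]=-1, sum[0..4]=4, sum[0..5]=0 -> [-2, -6, -6, -1, 4, 0]

Answer: -2 -6 -6 -1 4 0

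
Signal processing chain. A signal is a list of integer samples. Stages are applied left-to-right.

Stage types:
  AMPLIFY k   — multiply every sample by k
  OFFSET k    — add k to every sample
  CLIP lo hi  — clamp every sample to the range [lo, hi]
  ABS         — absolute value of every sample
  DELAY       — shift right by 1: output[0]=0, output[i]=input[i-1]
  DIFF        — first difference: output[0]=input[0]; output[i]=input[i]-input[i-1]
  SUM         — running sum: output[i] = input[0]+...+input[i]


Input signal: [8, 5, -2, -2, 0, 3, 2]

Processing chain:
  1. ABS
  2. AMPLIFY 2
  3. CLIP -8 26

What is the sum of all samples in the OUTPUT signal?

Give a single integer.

Input: [8, 5, -2, -2, 0, 3, 2]
Stage 1 (ABS): |8|=8, |5|=5, |-2|=2, |-2|=2, |0|=0, |3|=3, |2|=2 -> [8, 5, 2, 2, 0, 3, 2]
Stage 2 (AMPLIFY 2): 8*2=16, 5*2=10, 2*2=4, 2*2=4, 0*2=0, 3*2=6, 2*2=4 -> [16, 10, 4, 4, 0, 6, 4]
Stage 3 (CLIP -8 26): clip(16,-8,26)=16, clip(10,-8,26)=10, clip(4,-8,26)=4, clip(4,-8,26)=4, clip(0,-8,26)=0, clip(6,-8,26)=6, clip(4,-8,26)=4 -> [16, 10, 4, 4, 0, 6, 4]
Output sum: 44

Answer: 44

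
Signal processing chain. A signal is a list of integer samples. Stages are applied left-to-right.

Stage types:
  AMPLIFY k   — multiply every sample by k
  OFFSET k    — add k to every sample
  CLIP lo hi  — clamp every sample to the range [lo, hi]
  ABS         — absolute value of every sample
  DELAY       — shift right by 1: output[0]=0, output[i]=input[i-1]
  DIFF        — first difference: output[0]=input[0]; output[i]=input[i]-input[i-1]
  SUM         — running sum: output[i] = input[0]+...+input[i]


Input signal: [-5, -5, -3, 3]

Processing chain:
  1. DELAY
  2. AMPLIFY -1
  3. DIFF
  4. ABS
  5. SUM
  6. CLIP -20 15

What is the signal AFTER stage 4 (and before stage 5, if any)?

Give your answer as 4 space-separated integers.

Input: [-5, -5, -3, 3]
Stage 1 (DELAY): [0, -5, -5, -3] = [0, -5, -5, -3] -> [0, -5, -5, -3]
Stage 2 (AMPLIFY -1): 0*-1=0, -5*-1=5, -5*-1=5, -3*-1=3 -> [0, 5, 5, 3]
Stage 3 (DIFF): s[0]=0, 5-0=5, 5-5=0, 3-5=-2 -> [0, 5, 0, -2]
Stage 4 (ABS): |0|=0, |5|=5, |0|=0, |-2|=2 -> [0, 5, 0, 2]

Answer: 0 5 0 2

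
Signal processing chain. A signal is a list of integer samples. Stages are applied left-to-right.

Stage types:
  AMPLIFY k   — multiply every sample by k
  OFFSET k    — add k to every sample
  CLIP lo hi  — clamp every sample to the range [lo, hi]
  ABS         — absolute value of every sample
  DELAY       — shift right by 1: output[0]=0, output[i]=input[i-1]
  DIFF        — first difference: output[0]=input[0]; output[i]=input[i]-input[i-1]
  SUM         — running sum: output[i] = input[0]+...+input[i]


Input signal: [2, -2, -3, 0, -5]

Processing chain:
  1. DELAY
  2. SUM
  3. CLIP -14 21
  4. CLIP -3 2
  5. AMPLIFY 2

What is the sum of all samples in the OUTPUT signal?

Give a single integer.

Input: [2, -2, -3, 0, -5]
Stage 1 (DELAY): [0, 2, -2, -3, 0] = [0, 2, -2, -3, 0] -> [0, 2, -2, -3, 0]
Stage 2 (SUM): sum[0..0]=0, sum[0..1]=2, sum[0..2]=0, sum[0..3]=-3, sum[0..4]=-3 -> [0, 2, 0, -3, -3]
Stage 3 (CLIP -14 21): clip(0,-14,21)=0, clip(2,-14,21)=2, clip(0,-14,21)=0, clip(-3,-14,21)=-3, clip(-3,-14,21)=-3 -> [0, 2, 0, -3, -3]
Stage 4 (CLIP -3 2): clip(0,-3,2)=0, clip(2,-3,2)=2, clip(0,-3,2)=0, clip(-3,-3,2)=-3, clip(-3,-3,2)=-3 -> [0, 2, 0, -3, -3]
Stage 5 (AMPLIFY 2): 0*2=0, 2*2=4, 0*2=0, -3*2=-6, -3*2=-6 -> [0, 4, 0, -6, -6]
Output sum: -8

Answer: -8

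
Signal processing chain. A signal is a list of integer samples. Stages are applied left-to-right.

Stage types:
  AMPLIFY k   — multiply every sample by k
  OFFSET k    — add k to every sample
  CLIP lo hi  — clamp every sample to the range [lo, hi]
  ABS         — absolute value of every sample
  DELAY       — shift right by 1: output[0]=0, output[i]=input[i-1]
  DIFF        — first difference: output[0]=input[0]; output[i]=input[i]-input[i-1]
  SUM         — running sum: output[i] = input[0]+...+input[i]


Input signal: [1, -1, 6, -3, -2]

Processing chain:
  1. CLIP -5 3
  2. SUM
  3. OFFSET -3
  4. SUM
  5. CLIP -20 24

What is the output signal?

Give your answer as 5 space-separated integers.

Input: [1, -1, 6, -3, -2]
Stage 1 (CLIP -5 3): clip(1,-5,3)=1, clip(-1,-5,3)=-1, clip(6,-5,3)=3, clip(-3,-5,3)=-3, clip(-2,-5,3)=-2 -> [1, -1, 3, -3, -2]
Stage 2 (SUM): sum[0..0]=1, sum[0..1]=0, sum[0..2]=3, sum[0..3]=0, sum[0..4]=-2 -> [1, 0, 3, 0, -2]
Stage 3 (OFFSET -3): 1+-3=-2, 0+-3=-3, 3+-3=0, 0+-3=-3, -2+-3=-5 -> [-2, -3, 0, -3, -5]
Stage 4 (SUM): sum[0..0]=-2, sum[0..1]=-5, sum[0..2]=-5, sum[0..3]=-8, sum[0..4]=-13 -> [-2, -5, -5, -8, -13]
Stage 5 (CLIP -20 24): clip(-2,-20,24)=-2, clip(-5,-20,24)=-5, clip(-5,-20,24)=-5, clip(-8,-20,24)=-8, clip(-13,-20,24)=-13 -> [-2, -5, -5, -8, -13]

Answer: -2 -5 -5 -8 -13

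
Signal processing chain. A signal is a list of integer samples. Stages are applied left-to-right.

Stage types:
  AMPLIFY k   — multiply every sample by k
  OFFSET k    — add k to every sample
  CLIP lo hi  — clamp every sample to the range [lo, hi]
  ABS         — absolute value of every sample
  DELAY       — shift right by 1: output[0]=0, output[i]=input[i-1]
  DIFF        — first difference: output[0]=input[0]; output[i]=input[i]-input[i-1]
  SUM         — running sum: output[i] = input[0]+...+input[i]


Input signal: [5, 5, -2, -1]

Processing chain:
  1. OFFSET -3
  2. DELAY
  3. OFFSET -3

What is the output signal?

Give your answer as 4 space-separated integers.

Answer: -3 -1 -1 -8

Derivation:
Input: [5, 5, -2, -1]
Stage 1 (OFFSET -3): 5+-3=2, 5+-3=2, -2+-3=-5, -1+-3=-4 -> [2, 2, -5, -4]
Stage 2 (DELAY): [0, 2, 2, -5] = [0, 2, 2, -5] -> [0, 2, 2, -5]
Stage 3 (OFFSET -3): 0+-3=-3, 2+-3=-1, 2+-3=-1, -5+-3=-8 -> [-3, -1, -1, -8]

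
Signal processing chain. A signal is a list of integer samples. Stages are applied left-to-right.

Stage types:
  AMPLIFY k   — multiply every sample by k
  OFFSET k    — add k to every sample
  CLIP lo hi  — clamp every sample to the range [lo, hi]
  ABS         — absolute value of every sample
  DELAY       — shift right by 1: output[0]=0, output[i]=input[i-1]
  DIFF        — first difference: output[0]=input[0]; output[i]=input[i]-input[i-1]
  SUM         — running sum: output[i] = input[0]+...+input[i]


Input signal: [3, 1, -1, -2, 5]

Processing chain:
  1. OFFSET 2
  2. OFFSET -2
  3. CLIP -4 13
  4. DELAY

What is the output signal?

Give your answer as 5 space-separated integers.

Answer: 0 3 1 -1 -2

Derivation:
Input: [3, 1, -1, -2, 5]
Stage 1 (OFFSET 2): 3+2=5, 1+2=3, -1+2=1, -2+2=0, 5+2=7 -> [5, 3, 1, 0, 7]
Stage 2 (OFFSET -2): 5+-2=3, 3+-2=1, 1+-2=-1, 0+-2=-2, 7+-2=5 -> [3, 1, -1, -2, 5]
Stage 3 (CLIP -4 13): clip(3,-4,13)=3, clip(1,-4,13)=1, clip(-1,-4,13)=-1, clip(-2,-4,13)=-2, clip(5,-4,13)=5 -> [3, 1, -1, -2, 5]
Stage 4 (DELAY): [0, 3, 1, -1, -2] = [0, 3, 1, -1, -2] -> [0, 3, 1, -1, -2]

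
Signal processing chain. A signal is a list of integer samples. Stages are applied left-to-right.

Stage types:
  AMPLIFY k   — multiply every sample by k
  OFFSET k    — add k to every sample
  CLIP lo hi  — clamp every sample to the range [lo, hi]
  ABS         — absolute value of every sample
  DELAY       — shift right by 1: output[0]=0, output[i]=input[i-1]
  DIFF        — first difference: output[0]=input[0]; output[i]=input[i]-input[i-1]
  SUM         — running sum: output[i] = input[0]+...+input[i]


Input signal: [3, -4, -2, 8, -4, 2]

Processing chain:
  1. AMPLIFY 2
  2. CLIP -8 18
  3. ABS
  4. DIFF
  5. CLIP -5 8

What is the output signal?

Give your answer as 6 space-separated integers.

Answer: 6 2 -4 8 -5 -4

Derivation:
Input: [3, -4, -2, 8, -4, 2]
Stage 1 (AMPLIFY 2): 3*2=6, -4*2=-8, -2*2=-4, 8*2=16, -4*2=-8, 2*2=4 -> [6, -8, -4, 16, -8, 4]
Stage 2 (CLIP -8 18): clip(6,-8,18)=6, clip(-8,-8,18)=-8, clip(-4,-8,18)=-4, clip(16,-8,18)=16, clip(-8,-8,18)=-8, clip(4,-8,18)=4 -> [6, -8, -4, 16, -8, 4]
Stage 3 (ABS): |6|=6, |-8|=8, |-4|=4, |16|=16, |-8|=8, |4|=4 -> [6, 8, 4, 16, 8, 4]
Stage 4 (DIFF): s[0]=6, 8-6=2, 4-8=-4, 16-4=12, 8-16=-8, 4-8=-4 -> [6, 2, -4, 12, -8, -4]
Stage 5 (CLIP -5 8): clip(6,-5,8)=6, clip(2,-5,8)=2, clip(-4,-5,8)=-4, clip(12,-5,8)=8, clip(-8,-5,8)=-5, clip(-4,-5,8)=-4 -> [6, 2, -4, 8, -5, -4]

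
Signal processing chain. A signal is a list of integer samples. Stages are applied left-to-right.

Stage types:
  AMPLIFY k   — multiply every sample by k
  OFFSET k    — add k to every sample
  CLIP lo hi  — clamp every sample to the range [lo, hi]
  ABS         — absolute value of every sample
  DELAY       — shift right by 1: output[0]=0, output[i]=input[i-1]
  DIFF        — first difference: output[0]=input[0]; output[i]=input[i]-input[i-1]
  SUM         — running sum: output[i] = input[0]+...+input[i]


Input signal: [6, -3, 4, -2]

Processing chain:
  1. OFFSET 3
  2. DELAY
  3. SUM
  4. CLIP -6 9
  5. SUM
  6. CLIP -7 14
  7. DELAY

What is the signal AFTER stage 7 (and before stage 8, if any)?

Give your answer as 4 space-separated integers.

Answer: 0 0 9 14

Derivation:
Input: [6, -3, 4, -2]
Stage 1 (OFFSET 3): 6+3=9, -3+3=0, 4+3=7, -2+3=1 -> [9, 0, 7, 1]
Stage 2 (DELAY): [0, 9, 0, 7] = [0, 9, 0, 7] -> [0, 9, 0, 7]
Stage 3 (SUM): sum[0..0]=0, sum[0..1]=9, sum[0..2]=9, sum[0..3]=16 -> [0, 9, 9, 16]
Stage 4 (CLIP -6 9): clip(0,-6,9)=0, clip(9,-6,9)=9, clip(9,-6,9)=9, clip(16,-6,9)=9 -> [0, 9, 9, 9]
Stage 5 (SUM): sum[0..0]=0, sum[0..1]=9, sum[0..2]=18, sum[0..3]=27 -> [0, 9, 18, 27]
Stage 6 (CLIP -7 14): clip(0,-7,14)=0, clip(9,-7,14)=9, clip(18,-7,14)=14, clip(27,-7,14)=14 -> [0, 9, 14, 14]
Stage 7 (DELAY): [0, 0, 9, 14] = [0, 0, 9, 14] -> [0, 0, 9, 14]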